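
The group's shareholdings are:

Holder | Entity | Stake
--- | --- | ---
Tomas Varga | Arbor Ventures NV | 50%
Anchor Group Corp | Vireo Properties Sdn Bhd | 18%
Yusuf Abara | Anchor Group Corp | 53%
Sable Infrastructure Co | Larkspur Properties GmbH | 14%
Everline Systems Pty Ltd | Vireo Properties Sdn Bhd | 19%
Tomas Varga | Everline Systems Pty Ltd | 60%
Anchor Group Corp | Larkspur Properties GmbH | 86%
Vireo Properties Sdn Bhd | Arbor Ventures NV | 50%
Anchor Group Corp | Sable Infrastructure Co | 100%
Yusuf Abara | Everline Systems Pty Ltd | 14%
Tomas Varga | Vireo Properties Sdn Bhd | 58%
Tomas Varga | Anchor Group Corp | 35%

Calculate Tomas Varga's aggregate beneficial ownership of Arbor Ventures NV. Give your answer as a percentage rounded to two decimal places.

Tomas reaches Arbor along 4 paths.
Via Vireo: 58% × 50% = 29%.
Via Everline → Vireo: 60% × 19% × 50% = 5.7%.
Via Anchor → Vireo: 35% × 18% × 50% = 3.15%.
Direct stake: 50% = 50%.
Total: 29% + 5.7% + 3.15% + 50% = 87.85%.

87.85%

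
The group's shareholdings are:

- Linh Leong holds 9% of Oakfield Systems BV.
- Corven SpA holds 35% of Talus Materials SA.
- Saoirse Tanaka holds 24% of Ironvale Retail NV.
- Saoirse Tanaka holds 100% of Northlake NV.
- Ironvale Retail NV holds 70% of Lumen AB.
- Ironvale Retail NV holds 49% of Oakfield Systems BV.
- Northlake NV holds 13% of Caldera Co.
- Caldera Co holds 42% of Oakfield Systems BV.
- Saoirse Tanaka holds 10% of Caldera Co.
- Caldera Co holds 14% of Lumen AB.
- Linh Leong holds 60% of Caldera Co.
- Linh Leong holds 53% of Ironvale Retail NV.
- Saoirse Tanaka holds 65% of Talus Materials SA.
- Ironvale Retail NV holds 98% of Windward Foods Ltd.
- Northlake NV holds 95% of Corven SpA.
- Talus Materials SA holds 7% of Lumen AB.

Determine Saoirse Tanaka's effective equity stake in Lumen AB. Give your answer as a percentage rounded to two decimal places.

Saoirse reaches Lumen along 5 paths.
Via Talus: 65% × 7% = 4.55%.
Via Northlake → Corven → Talus: 100% × 95% × 35% × 7% = 2.3275%.
Via Ironvale: 24% × 70% = 16.8%.
Via Northlake → Caldera: 100% × 13% × 14% = 1.82%.
Via Caldera: 10% × 14% = 1.4%.
Total: 4.55% + 2.3275% + 16.8% + 1.82% + 1.4% = 26.8975%.
Rounded: 26.90%.

26.90%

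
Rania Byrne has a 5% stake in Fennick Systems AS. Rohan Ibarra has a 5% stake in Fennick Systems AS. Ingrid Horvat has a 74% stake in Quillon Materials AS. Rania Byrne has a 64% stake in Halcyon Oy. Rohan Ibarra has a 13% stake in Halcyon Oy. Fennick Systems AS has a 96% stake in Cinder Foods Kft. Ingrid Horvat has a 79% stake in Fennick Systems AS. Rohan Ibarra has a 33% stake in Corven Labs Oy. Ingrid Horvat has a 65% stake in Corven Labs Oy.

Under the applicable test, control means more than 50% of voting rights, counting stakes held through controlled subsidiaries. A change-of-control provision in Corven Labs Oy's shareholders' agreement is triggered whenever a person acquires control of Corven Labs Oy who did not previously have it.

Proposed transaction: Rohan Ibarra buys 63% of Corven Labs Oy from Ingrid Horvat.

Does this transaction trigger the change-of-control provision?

Yes

The purchase adds only to Rohan's holdings (Ingrid's stake shrinks), so Rohan is the only person who could newly come to control Corven.
Rohan's largest direct stake is 33% in Corven, which does not meet the threshold, so Rohan controls no company.
In Corven, Rohan's side holds only 33%, not > 50%.
So before the transaction, Rohan does not control Corven.
After the purchase, Rohan's direct stake in Corven rises to 33% + 63% = 96%, and Ingrid's stake falls to 2%.
Rohan holds 96% of Corven, so Rohan controls Corven.
Rohan did not control Corven before and does after, so the clause is triggered.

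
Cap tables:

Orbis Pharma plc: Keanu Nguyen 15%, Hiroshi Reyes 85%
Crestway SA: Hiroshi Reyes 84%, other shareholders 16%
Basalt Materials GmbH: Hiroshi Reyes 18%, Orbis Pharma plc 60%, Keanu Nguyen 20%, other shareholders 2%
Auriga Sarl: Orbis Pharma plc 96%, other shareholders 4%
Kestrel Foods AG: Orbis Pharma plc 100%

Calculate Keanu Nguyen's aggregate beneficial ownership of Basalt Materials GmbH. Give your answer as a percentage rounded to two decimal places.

29.00%

Keanu reaches Basalt along 2 paths.
Via Orbis: 15% × 60% = 9%.
Direct stake: 20% = 20%.
Total: 9% + 20% = 29%.
Rounded: 29.00%.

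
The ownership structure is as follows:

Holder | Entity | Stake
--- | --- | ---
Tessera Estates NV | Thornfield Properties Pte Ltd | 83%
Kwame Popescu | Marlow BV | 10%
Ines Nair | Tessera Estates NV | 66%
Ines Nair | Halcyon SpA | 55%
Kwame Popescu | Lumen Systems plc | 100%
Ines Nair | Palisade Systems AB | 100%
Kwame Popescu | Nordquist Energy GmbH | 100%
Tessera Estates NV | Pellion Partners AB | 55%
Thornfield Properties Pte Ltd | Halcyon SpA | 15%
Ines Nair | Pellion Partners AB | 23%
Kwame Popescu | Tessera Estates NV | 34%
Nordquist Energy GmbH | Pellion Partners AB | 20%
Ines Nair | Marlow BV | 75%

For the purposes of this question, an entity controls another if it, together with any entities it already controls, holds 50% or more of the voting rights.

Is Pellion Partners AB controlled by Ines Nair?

Ines holds 66% of Tessera, so Ines controls Tessera.
Tessera and Ines together hold 55% + 23% = 78% of Pellion, so Ines controls Pellion.

Yes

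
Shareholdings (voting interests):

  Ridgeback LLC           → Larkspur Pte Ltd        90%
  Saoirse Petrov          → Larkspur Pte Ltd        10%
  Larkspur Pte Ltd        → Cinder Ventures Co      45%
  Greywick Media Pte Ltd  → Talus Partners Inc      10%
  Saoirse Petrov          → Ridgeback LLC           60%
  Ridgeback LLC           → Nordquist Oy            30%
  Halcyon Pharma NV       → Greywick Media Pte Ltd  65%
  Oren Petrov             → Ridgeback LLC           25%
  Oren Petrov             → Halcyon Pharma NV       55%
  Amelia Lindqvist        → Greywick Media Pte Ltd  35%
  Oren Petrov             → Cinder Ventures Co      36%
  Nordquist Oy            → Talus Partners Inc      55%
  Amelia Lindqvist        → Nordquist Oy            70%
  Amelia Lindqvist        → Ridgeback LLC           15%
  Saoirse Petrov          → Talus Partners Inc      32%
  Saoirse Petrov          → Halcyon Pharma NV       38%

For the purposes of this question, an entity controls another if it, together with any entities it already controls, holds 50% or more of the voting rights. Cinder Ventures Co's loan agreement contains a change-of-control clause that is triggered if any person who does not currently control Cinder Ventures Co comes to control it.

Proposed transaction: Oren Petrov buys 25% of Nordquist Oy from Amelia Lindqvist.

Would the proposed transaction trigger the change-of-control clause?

The purchase adds only to Oren's holdings (Amelia's stake shrinks), so Oren is the only person who could newly come to control Cinder.
Oren holds 55% of Halcyon, so Oren controls Halcyon.
Halcyon holds 65% of Greywick, so Oren controls Greywick.
In Cinder, Oren's side holds only 36%, not ≥ 50%.
So before the transaction, Oren does not control Cinder.
After the purchase, Oren holds 25% of Nordquist directly, and Amelia's stake falls to 45%.
Oren's side now holds 25% of Nordquist, not ≥ 50%, so Oren still does not control Nordquist.
After the transaction, Oren's side holds 36% of Cinder, not ≥ 50%, so Oren still does not control Cinder.
No new person acquires control, so the clause is not triggered.

No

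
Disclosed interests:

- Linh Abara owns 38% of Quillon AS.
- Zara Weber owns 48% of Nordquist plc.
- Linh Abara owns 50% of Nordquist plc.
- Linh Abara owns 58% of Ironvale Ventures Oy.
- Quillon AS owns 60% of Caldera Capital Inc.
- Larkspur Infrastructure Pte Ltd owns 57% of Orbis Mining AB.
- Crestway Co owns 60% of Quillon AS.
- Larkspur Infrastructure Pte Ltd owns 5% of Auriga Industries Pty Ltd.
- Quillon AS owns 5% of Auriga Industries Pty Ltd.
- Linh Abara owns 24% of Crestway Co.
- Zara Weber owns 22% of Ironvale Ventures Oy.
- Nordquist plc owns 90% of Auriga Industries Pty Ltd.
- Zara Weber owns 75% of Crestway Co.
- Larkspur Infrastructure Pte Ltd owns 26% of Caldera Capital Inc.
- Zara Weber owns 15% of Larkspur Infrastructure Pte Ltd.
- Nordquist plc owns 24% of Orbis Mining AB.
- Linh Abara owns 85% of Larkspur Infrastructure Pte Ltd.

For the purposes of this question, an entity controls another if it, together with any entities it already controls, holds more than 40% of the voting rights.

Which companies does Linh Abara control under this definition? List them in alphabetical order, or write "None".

Auriga Industries Pty Ltd, Ironvale Ventures Oy, Larkspur Infrastructure Pte Ltd, Nordquist plc, Orbis Mining AB

Linh holds 50% of Nordquist, so Linh controls Nordquist.
Linh holds 85% of Larkspur, so Linh controls Larkspur.
Larkspur and Nordquist together hold 57% + 24% = 81% of Orbis, so Linh controls Orbis.
Linh holds 58% of Ironvale, so Linh controls Ironvale.
Larkspur and Nordquist together hold 5% + 90% = 95% of Auriga, so Linh controls Auriga.
No other company's threshold is met.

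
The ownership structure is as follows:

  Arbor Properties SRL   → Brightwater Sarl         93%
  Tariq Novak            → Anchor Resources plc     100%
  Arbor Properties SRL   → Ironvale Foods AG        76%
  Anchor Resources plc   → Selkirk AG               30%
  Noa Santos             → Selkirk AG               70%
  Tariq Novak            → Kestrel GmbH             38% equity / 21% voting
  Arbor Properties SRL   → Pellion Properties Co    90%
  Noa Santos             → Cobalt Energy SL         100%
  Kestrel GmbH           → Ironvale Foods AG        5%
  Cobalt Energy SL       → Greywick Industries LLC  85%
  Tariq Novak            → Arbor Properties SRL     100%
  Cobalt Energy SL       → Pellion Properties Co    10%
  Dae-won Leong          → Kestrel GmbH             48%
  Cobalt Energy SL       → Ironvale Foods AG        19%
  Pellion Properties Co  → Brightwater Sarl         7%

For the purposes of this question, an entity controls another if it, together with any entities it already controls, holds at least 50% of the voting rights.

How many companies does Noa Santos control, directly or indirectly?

Noa holds 100% of Cobalt, so Noa controls Cobalt.
Cobalt holds 85% of Greywick, so Noa controls Greywick.
Noa holds 70% of Selkirk, so Noa controls Selkirk.
No other company's threshold is met.
Noa controls 3 companies.

3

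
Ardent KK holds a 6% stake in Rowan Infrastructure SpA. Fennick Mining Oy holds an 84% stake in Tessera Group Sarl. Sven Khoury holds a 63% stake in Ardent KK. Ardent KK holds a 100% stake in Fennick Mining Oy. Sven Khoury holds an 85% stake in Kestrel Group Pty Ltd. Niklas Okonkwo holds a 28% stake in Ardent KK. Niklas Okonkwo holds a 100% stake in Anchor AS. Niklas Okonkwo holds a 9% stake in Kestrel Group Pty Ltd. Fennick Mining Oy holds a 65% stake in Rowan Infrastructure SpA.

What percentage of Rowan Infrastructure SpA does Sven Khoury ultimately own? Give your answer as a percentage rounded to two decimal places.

44.73%

Sven reaches Rowan along 2 paths.
Via Ardent → Fennick: 63% × 100% × 65% = 40.95%.
Via Ardent: 63% × 6% = 3.78%.
Total: 40.95% + 3.78% = 44.73%.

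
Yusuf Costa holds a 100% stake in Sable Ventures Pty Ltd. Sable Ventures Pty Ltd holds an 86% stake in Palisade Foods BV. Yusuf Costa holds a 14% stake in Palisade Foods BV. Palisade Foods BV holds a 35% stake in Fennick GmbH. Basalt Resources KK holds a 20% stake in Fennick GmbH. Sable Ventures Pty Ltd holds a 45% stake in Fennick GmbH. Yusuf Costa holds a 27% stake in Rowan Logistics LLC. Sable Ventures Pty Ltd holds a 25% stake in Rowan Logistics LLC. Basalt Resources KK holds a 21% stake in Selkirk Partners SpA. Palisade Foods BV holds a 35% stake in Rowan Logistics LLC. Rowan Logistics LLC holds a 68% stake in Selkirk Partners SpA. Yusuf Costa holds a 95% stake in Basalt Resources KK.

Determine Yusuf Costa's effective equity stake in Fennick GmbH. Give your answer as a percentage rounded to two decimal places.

Yusuf reaches Fennick along 4 paths.
Via Sable: 100% × 45% = 45%.
Via Basalt: 95% × 20% = 19%.
Via Palisade: 14% × 35% = 4.9%.
Via Sable → Palisade: 100% × 86% × 35% = 30.1%.
Total: 45% + 19% + 4.9% + 30.1% = 99%.
Rounded: 99.00%.

99.00%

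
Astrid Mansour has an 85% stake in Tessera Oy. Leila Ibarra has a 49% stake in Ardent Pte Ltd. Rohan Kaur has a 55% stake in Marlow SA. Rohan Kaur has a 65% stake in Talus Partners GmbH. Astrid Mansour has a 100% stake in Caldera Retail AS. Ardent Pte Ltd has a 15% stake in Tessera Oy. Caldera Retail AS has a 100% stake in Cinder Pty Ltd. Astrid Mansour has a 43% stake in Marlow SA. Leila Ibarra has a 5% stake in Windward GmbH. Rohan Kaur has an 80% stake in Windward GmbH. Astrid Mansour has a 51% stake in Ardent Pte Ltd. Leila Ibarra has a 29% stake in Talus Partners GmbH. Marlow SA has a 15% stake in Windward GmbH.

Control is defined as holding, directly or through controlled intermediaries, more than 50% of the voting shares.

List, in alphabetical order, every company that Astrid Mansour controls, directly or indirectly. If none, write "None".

Ardent Pte Ltd, Caldera Retail AS, Cinder Pty Ltd, Tessera Oy

Astrid holds 100% of Caldera, so Astrid controls Caldera.
Astrid holds 51% of Ardent, so Astrid controls Ardent.
Astrid and Ardent together hold 85% + 15% = 100% of Tessera, so Astrid controls Tessera.
Caldera holds 100% of Cinder, so Astrid controls Cinder.
No other company's threshold is met.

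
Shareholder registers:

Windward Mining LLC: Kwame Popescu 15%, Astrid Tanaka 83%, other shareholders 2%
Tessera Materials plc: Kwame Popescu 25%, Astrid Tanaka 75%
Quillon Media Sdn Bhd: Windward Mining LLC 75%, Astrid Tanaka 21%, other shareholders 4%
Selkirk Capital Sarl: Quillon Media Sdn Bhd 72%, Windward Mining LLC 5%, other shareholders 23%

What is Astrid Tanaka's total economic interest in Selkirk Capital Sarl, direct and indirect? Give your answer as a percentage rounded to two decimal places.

Astrid reaches Selkirk along 3 paths.
Via Windward → Quillon: 83% × 75% × 72% = 44.82%.
Via Quillon: 21% × 72% = 15.12%.
Via Windward: 83% × 5% = 4.15%.
Total: 44.82% + 15.12% + 4.15% = 64.09%.

64.09%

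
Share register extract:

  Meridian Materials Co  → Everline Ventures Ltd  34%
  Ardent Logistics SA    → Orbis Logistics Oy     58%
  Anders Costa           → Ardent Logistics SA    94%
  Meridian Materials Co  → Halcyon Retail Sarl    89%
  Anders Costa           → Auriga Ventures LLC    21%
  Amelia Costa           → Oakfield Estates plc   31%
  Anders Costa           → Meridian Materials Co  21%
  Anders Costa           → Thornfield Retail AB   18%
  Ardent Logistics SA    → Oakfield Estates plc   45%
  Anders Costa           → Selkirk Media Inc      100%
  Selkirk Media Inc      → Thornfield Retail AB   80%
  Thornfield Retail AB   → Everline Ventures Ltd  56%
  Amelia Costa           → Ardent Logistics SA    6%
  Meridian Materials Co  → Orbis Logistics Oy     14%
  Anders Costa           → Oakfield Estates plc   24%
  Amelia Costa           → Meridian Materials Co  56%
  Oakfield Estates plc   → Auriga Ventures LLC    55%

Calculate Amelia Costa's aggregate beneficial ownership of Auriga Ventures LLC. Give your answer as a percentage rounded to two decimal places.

18.54%

Amelia reaches Auriga along 2 paths.
Via Ardent → Oakfield: 6% × 45% × 55% = 1.485%.
Via Oakfield: 31% × 55% = 17.05%.
Total: 1.485% + 17.05% = 18.535%.
Rounded: 18.54%.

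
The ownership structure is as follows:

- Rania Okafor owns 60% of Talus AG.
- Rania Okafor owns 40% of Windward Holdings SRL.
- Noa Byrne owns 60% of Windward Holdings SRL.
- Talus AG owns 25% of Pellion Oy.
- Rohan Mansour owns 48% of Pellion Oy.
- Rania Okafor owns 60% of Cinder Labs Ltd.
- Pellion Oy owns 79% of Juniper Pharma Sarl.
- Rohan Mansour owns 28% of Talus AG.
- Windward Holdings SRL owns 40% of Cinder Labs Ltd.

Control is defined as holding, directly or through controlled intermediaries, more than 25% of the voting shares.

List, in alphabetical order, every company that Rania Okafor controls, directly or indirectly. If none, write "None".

Cinder Labs Ltd, Talus AG, Windward Holdings SRL

Rania holds 60% of Talus, so Rania controls Talus.
Rania holds 40% of Windward, so Rania controls Windward.
Windward and Rania together hold 40% + 60% = 100% of Cinder, so Rania controls Cinder.
No other company's threshold is met.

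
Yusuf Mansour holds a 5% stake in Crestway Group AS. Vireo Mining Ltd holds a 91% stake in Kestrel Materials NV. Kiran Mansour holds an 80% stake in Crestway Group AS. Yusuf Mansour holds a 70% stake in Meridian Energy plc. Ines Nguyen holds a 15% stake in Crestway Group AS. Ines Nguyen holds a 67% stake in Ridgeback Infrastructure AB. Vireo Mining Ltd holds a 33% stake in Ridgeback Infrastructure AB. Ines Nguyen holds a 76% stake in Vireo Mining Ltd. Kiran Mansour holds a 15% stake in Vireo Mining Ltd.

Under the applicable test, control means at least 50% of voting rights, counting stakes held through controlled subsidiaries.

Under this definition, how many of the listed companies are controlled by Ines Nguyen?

3

Ines holds 76% of Vireo, so Ines controls Vireo.
Ines and Vireo together hold 67% + 33% = 100% of Ridgeback, so Ines controls Ridgeback.
Vireo holds 91% of Kestrel, so Ines controls Kestrel.
No other company's threshold is met.
Ines controls 3 companies.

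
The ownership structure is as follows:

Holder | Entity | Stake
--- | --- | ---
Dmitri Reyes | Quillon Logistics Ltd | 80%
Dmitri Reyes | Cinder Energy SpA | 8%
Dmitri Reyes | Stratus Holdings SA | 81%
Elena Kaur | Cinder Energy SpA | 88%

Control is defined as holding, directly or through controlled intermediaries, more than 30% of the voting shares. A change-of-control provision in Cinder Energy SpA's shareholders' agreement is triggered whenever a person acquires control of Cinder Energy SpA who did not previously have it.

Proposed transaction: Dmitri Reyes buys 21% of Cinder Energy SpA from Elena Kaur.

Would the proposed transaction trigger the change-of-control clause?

The purchase adds only to Dmitri's holdings (Elena's stake shrinks), so Dmitri is the only person who could newly come to control Cinder.
Dmitri holds 80% of Quillon, so Dmitri controls Quillon.
Dmitri holds 81% of Stratus, so Dmitri controls Stratus.
In Cinder, Dmitri's side holds only 8%, not > 30%.
So before the transaction, Dmitri does not control Cinder.
After the purchase, Dmitri's direct stake in Cinder rises to 8% + 21% = 29%, and Elena's stake falls to 67%.
After the transaction, Dmitri's side holds 29% of Cinder, not > 30%, so Dmitri still does not control Cinder.
No new person acquires control, so the clause is not triggered.

No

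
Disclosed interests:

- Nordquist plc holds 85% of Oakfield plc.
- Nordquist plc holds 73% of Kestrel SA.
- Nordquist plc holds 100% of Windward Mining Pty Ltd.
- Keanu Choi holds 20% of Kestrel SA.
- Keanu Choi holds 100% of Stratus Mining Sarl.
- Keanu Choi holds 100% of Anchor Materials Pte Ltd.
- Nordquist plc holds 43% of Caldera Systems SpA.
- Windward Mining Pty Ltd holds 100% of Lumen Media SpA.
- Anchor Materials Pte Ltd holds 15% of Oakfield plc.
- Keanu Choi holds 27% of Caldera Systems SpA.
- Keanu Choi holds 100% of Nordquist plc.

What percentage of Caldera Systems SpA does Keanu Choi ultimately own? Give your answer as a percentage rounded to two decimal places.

Keanu reaches Caldera along 2 paths.
Direct stake: 27% = 27%.
Via Nordquist: 100% × 43% = 43%.
Total: 27% + 43% = 70%.
Rounded: 70.00%.

70.00%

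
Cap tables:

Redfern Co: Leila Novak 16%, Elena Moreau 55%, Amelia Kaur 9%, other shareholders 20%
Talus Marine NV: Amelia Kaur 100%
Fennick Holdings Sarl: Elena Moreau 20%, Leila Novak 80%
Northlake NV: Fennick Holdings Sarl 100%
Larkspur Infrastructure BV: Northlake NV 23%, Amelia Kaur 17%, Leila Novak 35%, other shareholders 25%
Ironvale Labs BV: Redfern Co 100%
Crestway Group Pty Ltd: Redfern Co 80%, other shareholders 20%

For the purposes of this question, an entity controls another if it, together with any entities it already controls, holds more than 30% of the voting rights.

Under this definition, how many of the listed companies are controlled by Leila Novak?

3

Leila holds 80% of Fennick, so Leila controls Fennick.
Fennick holds 100% of Northlake, so Leila controls Northlake.
Northlake and Leila together hold 23% + 35% = 58% of Larkspur, so Leila controls Larkspur.
No other company's threshold is met.
Leila controls 3 companies.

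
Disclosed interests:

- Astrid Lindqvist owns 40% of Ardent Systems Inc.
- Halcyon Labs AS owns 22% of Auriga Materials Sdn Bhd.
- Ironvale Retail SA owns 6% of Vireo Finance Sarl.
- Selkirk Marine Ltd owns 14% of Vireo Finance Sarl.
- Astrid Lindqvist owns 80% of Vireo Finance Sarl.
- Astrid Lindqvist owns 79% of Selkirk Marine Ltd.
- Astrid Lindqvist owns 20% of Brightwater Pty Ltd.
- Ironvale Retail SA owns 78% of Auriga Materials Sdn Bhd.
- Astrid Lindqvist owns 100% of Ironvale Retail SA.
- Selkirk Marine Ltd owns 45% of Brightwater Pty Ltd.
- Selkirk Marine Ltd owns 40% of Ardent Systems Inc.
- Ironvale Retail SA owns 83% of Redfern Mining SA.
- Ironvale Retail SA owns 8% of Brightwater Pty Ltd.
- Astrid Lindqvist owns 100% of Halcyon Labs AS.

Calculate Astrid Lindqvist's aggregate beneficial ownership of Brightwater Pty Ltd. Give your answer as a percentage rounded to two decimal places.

63.55%

Astrid reaches Brightwater along 3 paths.
Via Ironvale: 100% × 8% = 8%.
Direct stake: 20% = 20%.
Via Selkirk: 79% × 45% = 35.55%.
Total: 8% + 20% + 35.55% = 63.55%.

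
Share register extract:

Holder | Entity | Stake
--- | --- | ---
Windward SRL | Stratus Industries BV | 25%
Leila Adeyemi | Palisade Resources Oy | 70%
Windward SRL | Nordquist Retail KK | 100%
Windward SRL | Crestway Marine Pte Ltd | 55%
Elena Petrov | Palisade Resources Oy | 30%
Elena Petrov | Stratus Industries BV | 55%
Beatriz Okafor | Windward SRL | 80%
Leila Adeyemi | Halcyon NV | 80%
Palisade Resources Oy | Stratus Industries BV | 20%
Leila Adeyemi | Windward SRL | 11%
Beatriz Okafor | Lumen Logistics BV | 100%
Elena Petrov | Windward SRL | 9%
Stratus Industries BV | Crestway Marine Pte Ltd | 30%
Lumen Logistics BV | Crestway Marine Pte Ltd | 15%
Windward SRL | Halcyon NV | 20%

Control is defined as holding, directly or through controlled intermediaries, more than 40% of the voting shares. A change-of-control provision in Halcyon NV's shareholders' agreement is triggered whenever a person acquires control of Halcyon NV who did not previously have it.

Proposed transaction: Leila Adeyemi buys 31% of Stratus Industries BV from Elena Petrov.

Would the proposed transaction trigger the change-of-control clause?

The purchase adds only to Leila's holdings (Elena's stake shrinks), so Leila is the only person who could newly come to control Halcyon.
Leila holds 80% of Halcyon, so Leila controls Halcyon.
So Leila already controls Halcyon before the transaction.
After the purchase, Leila holds 31% of Stratus directly, and Elena's stake falls to 24%.
Leila controlled Halcyon already, so this is not a new person acquiring control; every other person's position is unchanged or reduced.
No new person acquires control, so the clause is not triggered.

No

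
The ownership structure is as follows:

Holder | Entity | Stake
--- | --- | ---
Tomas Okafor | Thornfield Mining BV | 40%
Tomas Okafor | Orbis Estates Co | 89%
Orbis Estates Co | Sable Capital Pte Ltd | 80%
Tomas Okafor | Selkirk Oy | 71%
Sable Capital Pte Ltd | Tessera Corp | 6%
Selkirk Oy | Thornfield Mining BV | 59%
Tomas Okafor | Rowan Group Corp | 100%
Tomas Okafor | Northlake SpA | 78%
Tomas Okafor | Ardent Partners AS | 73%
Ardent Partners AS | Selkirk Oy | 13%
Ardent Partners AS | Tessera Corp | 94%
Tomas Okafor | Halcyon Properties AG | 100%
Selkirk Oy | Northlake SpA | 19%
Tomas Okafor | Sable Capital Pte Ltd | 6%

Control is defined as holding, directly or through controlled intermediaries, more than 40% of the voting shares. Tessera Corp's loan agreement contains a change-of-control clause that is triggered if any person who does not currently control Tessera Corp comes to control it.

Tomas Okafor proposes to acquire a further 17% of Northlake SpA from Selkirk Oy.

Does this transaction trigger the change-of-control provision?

The purchase adds only to Tomas's holdings (Selkirk's stake shrinks), so Tomas is the only person who could newly come to control Tessera.
Tomas holds 89% of Orbis, so Tomas controls Orbis.
Tomas and Orbis together hold 6% + 80% = 86% of Sable, so Tomas controls Sable.
Tomas holds 73% of Ardent, so Tomas controls Ardent.
Sable and Ardent together hold 6% + 94% = 100% of Tessera, so Tomas controls Tessera.
So Tomas already controls Tessera before the transaction.
After the purchase, Tomas's direct stake in Northlake rises to 78% + 17% = 95%, and Selkirk's stake falls to 2%.
Tomas controlled Tessera already, so this is not a new person acquiring control; every other person's position is unchanged or reduced.
No new person acquires control, so the clause is not triggered.

No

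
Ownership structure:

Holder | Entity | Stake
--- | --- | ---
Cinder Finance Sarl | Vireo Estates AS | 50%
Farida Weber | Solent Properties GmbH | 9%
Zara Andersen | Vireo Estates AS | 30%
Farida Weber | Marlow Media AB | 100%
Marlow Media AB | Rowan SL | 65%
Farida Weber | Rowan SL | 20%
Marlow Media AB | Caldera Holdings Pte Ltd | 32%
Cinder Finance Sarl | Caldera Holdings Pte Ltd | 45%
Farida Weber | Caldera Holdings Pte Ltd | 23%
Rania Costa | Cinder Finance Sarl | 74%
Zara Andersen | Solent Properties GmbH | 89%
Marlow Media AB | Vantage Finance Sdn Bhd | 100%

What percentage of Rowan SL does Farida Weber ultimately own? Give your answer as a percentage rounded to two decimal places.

Farida reaches Rowan along 2 paths.
Direct stake: 20% = 20%.
Via Marlow: 100% × 65% = 65%.
Total: 20% + 65% = 85%.
Rounded: 85.00%.

85.00%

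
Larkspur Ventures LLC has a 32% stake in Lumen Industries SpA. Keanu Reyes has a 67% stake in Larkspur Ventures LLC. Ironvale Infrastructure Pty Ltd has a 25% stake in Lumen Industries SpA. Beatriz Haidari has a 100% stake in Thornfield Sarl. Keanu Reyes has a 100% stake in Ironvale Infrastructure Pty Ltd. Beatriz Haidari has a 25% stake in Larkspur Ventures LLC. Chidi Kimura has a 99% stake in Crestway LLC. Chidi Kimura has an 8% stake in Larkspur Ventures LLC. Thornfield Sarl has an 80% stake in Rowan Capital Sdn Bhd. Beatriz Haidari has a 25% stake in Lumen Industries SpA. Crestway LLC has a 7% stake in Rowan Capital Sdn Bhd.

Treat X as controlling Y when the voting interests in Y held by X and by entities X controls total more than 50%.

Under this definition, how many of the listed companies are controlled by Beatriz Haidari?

Beatriz holds 100% of Thornfield, so Beatriz controls Thornfield.
Thornfield holds 80% of Rowan, so Beatriz controls Rowan.
No other company's threshold is met.
Beatriz controls 2 companies.

2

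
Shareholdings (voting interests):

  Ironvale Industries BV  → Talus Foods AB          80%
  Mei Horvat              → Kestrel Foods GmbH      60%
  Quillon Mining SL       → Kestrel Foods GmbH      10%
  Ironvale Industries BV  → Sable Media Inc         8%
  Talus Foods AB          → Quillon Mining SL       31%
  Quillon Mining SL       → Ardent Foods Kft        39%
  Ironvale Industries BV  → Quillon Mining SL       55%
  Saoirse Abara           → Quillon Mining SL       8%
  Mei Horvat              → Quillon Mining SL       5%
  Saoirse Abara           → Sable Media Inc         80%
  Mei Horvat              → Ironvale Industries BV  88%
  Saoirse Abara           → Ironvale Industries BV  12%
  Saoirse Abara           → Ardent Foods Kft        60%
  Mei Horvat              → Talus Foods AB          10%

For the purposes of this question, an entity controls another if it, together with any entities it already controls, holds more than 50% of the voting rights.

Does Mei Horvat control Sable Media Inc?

Mei holds 88% of Ironvale, so Mei controls Ironvale.
Ironvale and Mei together hold 80% + 10% = 90% of Talus, so Mei controls Talus.
Talus and Ironvale and Mei together hold 31% + 55% + 5% = 91% of Quillon, so Mei controls Quillon.
Mei and Quillon together hold 60% + 10% = 70% of Kestrel, so Mei controls Kestrel.
In Sable, Mei's side holds only 8%, not > 50%.
So Mei does not control Sable.

No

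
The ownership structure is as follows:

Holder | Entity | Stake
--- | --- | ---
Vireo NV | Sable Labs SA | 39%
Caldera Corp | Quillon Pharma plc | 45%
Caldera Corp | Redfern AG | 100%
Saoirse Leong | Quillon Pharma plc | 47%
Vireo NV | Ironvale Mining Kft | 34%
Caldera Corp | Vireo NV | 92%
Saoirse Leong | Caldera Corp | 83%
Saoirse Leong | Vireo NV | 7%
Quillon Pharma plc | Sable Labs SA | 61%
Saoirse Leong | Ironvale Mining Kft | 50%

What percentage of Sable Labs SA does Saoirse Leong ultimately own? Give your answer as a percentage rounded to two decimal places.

83.96%

Saoirse reaches Sable along 4 paths.
Via Caldera → Vireo: 83% × 92% × 39% = 29.7804%.
Via Vireo: 7% × 39% = 2.73%.
Via Caldera → Quillon: 83% × 45% × 61% = 22.7835%.
Via Quillon: 47% × 61% = 28.67%.
Total: 29.7804% + 2.73% + 22.7835% + 28.67% = 83.9639%.
Rounded: 83.96%.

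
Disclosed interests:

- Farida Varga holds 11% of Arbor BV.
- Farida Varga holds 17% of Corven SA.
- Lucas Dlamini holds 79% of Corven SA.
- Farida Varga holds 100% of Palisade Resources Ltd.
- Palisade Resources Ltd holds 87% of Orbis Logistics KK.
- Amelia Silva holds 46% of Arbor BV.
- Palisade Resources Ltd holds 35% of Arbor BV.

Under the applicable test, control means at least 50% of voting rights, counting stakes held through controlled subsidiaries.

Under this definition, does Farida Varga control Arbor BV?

Farida holds 100% of Palisade, so Farida controls Palisade.
Palisade holds 87% of Orbis, so Farida controls Orbis.
In Arbor, Farida's side holds only 35% + 11% = 46%, not ≥ 50%.
So Farida does not control Arbor.

No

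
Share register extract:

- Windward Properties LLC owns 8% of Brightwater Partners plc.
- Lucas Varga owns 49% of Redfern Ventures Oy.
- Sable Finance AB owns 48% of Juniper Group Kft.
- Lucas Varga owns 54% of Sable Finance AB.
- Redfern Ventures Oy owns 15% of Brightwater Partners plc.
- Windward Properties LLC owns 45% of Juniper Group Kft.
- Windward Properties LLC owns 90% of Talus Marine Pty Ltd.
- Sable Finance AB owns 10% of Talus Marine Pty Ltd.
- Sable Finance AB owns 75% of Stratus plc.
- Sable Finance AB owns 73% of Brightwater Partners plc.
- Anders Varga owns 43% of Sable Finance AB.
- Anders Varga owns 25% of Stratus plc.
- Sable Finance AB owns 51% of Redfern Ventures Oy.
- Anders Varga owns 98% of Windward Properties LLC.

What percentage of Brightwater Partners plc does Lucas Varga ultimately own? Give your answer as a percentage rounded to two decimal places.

Lucas reaches Brightwater along 3 paths.
Via Sable: 54% × 73% = 39.42%.
Via Redfern: 49% × 15% = 7.35%.
Via Sable → Redfern: 54% × 51% × 15% = 4.131%.
Total: 39.42% + 7.35% + 4.131% = 50.901%.
Rounded: 50.90%.

50.90%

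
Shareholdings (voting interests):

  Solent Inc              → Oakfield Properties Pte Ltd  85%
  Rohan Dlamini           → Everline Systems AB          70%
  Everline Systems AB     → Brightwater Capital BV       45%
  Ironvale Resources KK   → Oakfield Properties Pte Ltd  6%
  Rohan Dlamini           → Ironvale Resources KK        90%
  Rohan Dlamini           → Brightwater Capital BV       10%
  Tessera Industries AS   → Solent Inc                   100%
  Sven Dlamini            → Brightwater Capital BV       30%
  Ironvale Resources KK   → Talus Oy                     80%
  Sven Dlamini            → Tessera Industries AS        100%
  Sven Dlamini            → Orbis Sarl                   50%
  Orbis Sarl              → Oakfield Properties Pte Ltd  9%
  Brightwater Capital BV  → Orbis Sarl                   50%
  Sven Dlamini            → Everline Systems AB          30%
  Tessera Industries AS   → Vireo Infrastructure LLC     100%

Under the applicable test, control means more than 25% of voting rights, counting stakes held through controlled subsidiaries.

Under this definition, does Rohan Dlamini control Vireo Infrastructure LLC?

Rohan holds 70% of Everline, so Rohan controls Everline.
Rohan holds 90% of Ironvale, so Rohan controls Ironvale.
Rohan and Everline together hold 10% + 45% = 55% of Brightwater, so Rohan controls Brightwater.
Ironvale holds 80% of Talus, so Rohan controls Talus.
Brightwater holds 50% of Orbis, so Rohan controls Orbis.
Neither Rohan nor any entity Rohan controls holds any voting interest in Vireo.
So Rohan does not control Vireo.

No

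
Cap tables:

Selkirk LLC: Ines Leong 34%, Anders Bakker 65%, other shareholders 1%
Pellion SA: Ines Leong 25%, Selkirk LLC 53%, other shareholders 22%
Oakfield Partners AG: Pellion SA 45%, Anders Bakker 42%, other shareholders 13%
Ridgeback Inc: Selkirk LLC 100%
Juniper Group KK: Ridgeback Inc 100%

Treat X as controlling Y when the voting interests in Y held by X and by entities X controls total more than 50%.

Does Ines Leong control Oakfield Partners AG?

Ines's largest direct stake is 34% in Selkirk, which does not meet the threshold, so Ines controls no company.
Neither Ines nor any entity Ines controls holds any voting interest in Oakfield.
So Ines does not control Oakfield.

No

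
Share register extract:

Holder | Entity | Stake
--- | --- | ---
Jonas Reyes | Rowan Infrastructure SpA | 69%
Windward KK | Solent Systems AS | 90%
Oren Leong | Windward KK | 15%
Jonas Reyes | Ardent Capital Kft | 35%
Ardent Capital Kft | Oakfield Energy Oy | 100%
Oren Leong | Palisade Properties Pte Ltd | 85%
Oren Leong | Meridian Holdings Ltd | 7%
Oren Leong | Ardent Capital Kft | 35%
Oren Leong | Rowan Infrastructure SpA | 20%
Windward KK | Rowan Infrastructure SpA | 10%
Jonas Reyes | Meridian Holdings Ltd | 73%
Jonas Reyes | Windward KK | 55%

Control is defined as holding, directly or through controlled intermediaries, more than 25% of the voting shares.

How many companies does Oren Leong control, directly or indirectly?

Oren holds 35% of Ardent, so Oren controls Ardent.
Ardent holds 100% of Oakfield, so Oren controls Oakfield.
Oren holds 85% of Palisade, so Oren controls Palisade.
No other company's threshold is met.
Oren controls 3 companies.

3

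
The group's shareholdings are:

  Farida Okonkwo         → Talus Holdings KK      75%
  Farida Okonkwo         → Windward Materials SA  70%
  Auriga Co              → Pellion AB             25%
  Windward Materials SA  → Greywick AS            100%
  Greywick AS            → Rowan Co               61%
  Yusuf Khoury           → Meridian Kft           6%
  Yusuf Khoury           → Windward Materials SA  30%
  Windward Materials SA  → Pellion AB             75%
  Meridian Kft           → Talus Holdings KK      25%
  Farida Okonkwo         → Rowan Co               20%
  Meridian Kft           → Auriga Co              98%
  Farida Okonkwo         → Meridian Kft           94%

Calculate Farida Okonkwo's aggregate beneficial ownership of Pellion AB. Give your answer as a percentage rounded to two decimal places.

Farida reaches Pellion along 2 paths.
Via Meridian → Auriga: 94% × 98% × 25% = 23.03%.
Via Windward: 70% × 75% = 52.5%.
Total: 23.03% + 52.5% = 75.53%.

75.53%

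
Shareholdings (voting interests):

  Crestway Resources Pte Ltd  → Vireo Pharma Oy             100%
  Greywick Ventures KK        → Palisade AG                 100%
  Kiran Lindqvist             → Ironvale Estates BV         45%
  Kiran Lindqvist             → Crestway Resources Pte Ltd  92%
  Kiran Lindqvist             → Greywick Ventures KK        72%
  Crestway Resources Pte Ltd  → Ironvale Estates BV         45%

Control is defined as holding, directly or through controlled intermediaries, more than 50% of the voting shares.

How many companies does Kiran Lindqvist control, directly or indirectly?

Kiran holds 92% of Crestway, so Kiran controls Crestway.
Kiran holds 72% of Greywick, so Kiran controls Greywick.
Kiran and Crestway together hold 45% + 45% = 90% of Ironvale, so Kiran controls Ironvale.
Greywick holds 100% of Palisade, so Kiran controls Palisade.
Crestway holds 100% of Vireo, so Kiran controls Vireo.
Kiran controls 5 companies.

5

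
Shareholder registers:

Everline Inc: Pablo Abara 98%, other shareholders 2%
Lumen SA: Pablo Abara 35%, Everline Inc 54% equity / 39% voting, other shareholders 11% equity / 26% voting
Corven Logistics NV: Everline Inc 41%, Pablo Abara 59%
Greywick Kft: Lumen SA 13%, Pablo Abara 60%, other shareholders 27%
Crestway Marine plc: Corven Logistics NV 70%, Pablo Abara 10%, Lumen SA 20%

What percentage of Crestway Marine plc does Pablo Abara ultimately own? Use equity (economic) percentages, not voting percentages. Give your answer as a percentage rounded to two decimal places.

97.01%

Pablo reaches Crestway along 5 paths.
Via Everline → Corven: 98% × 41% × 70% = 28.126%.
Via Corven: 59% × 70% = 41.3%.
Direct stake: 10% = 10%.
Via Lumen: 35% × 20% = 7%.
Via Everline → Lumen: 98% × 54% × 20% = 10.584%.
Total: 28.126% + 41.3% + 10% + 7% + 10.584% = 97.01%.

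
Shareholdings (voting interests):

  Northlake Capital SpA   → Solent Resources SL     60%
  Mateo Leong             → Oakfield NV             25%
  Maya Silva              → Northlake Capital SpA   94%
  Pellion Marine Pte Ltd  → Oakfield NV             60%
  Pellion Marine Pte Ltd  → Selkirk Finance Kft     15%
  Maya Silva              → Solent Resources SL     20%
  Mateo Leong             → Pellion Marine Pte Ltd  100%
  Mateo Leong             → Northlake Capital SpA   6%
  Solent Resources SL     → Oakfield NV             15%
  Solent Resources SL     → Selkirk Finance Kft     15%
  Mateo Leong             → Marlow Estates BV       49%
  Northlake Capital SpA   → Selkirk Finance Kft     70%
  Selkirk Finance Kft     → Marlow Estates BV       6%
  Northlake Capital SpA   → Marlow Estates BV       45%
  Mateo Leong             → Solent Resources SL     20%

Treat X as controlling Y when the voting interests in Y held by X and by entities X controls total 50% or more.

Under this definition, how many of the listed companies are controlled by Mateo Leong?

2

Mateo holds 100% of Pellion, so Mateo controls Pellion.
Mateo and Pellion together hold 25% + 60% = 85% of Oakfield, so Mateo controls Oakfield.
No other company's threshold is met.
Mateo controls 2 companies.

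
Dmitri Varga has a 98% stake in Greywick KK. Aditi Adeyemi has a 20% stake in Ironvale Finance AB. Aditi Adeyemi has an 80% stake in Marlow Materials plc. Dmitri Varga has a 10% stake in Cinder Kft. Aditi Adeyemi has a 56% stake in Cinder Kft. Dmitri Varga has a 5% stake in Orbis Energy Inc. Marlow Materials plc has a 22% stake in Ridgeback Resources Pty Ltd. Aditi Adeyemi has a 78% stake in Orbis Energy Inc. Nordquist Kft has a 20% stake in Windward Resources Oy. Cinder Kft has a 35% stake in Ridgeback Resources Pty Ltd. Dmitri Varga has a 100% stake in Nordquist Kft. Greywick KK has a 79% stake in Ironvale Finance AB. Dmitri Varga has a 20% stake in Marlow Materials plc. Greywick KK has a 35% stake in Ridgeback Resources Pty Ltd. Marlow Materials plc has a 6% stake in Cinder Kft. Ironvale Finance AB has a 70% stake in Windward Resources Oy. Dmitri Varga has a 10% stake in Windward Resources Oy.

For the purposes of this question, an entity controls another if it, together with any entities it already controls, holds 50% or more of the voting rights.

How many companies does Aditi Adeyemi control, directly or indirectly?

4

Aditi holds 80% of Marlow, so Aditi controls Marlow.
Marlow and Aditi together hold 6% + 56% = 62% of Cinder, so Aditi controls Cinder.
Aditi holds 78% of Orbis, so Aditi controls Orbis.
Cinder and Marlow together hold 35% + 22% = 57% of Ridgeback, so Aditi controls Ridgeback.
No other company's threshold is met.
Aditi controls 4 companies.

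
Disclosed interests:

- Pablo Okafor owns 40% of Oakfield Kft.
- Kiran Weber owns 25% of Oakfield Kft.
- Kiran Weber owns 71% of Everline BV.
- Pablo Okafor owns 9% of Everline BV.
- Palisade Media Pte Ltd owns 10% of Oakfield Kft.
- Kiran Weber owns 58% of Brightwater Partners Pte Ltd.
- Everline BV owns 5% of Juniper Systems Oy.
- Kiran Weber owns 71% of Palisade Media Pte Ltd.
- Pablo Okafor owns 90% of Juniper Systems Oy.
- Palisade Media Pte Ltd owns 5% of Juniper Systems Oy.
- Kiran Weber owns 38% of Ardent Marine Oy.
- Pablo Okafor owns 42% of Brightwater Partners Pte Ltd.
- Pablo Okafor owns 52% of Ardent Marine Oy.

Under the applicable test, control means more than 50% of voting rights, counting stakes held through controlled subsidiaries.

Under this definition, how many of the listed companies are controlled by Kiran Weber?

Kiran holds 71% of Palisade, so Kiran controls Palisade.
Kiran holds 71% of Everline, so Kiran controls Everline.
Kiran holds 58% of Brightwater, so Kiran controls Brightwater.
No other company's threshold is met.
Kiran controls 3 companies.

3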